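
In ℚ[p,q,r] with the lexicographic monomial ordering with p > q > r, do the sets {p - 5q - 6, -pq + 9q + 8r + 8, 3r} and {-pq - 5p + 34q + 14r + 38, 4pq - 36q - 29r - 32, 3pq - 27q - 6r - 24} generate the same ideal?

Two ideals are equal iff their reduced Gröbner bases coincide (the reduced basis is unique for a fixed ordering).
Buchberger on the first generating set:
f_1 = p - 5q - 6, LT = p.
f_2 = -pq + 9q + 8r + 8, LT = pq.
f_3 = 3r, LT = r.

S(f_1,f_2): lcm = pq. S = -5q² + 3q + 8r + 8.
  leading term q²: no divisor's leading term divides it; move -5q² to the remainder.
  leading term q: no divisor's leading term divides it; move 3q to the remainder.
  leading term r: subtract (8/3)·f_3 from 8r + 8 → 8
  leading term 1: no divisor's leading term divides it; move 8 to the remainder.
  remainder -5q² + 3q + 8 ≠ 0; add g_4 = -5q² + 3q + 8 to the basis.

The other S-polynomials (S(f_1,f_3), S(f_2,f_3), S(f_1,g_4), S(f_2,g_4), S(f_3,g_4)) all reduce to 0 modulo the current basis, so we have a Gröbner basis.
Inter-reduce: drop elements whose leading term is divisible by another's, tail-reduce, and make monic.
Reduced Gröbner basis: {p - 5q - 6, q² - ⅗q - 8/5, r}.

Buchberger on the second generating set:
h_1 = -pq - 5p + 34q + 14r + 38, LT = pq.
h_2 = 4pq - 36q - 29r - 32, LT = pq.
h_3 = 3pq - 27q - 6r - 24, LT = pq.

S(h_1,h_2): lcm = pq. S = 5p - 25q - 27/4r - 30.
  leading term p: no divisor's leading term divides it; move 5p to the remainder.
  leading term q: no divisor's leading term divides it; move -25q to the remainder.
  leading term r: no divisor's leading term divides it; move -27/4r to the remainder.
  leading term 1: no divisor's leading term divides it; move -30 to the remainder.
  remainder 5p - 25q - 27/4r - 30 ≠ 0; add k_4 = 5p - 25q - 27/4r - 30 to the basis.

S(h_1,h_3): lcm = pq. S = 5p - 25q - 12r - 30.
  leading term p: subtract (1)·k_4 from 5p - 25q - 12r - 30 → -21/4r
  leading term r: no divisor's leading term divides it; move -21/4r to the remainder.
  remainder -21/4r ≠ 0; add k_5 = -21/4r to the basis.

S(h_1,k_4): lcm = pq. S = 5p + 5q² + 27/20qr - 28q - 14r - 38.
  leading term p: subtract (1)·k_4 from 5p + 5q² + 27/20qr - 28q - 14r - 38 → 5q² + 27/20qr - 3q - 29/4r - 8
  leading term q²: no divisor's leading term divides it; move 5q² to the remainder.
  leading term qr: subtract (-9/35q)·k_5 from 27/20qr - 3q - 29/4r - 8 → -3q - 29/4r - 8
  leading term q: no divisor's leading term divides it; move -3q to the remainder.
  leading term r: subtract (29/21)·k_5 from -29/4r - 8 → -8
  leading term 1: no divisor's leading term divides it; move -8 to the remainder.
  remainder 5q² - 3q - 8 ≠ 0; add k_6 = 5q² - 3q - 8 to the basis.

The other S-polynomials (S(h_2,h_3), S(h_2,k_4), S(h_3,k_4), S(h_1,k_5), S(h_2,k_5), S(h_3,k_5), S(k_4,k_5), S(h_1,k_6), S(h_2,k_6), S(h_3,k_6), S(k_4,k_6), S(k_5,k_6)) all reduce to 0 modulo the current basis, so we have a Gröbner basis.
Inter-reduce: drop elements whose leading term is divisible by another's, tail-reduce, and make monic.
Reduced Gröbner basis: {p - 5q - 6, q² - ⅗q - 8/5, r}.

The two bases agree; hence the ideals are identical.
The choice of monomial ordering does not affect the verdict — as long as both bases are computed under the same ordering, their equality decides ideal equality.

Yes, the ideals are equal.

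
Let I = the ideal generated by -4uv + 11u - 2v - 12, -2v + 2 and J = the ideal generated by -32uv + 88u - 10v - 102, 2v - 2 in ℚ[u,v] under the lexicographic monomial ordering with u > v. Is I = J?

For a fixed monomial order, each ideal has a unique reduced Gröbner basis; comparing bases decides equality.
Buchberger on the first generating set:
f_1 = -4uv + 11u - 2v - 12, LT = uv.
f_2 = -2v + 2, LT = v.

S(f_1,f_2): lcm = uv. S = -7/4u + ½v + 3.
  reduce S modulo (f_1, f_2):
  remainder -7/4u + 7/2 ≠ 0; add g_3 = -7/4u + 7/2 to the basis.

The other S-polynomials (S(f_1,g_3), S(f_2,g_3)) all reduce to 0 modulo the current basis, so we have a Gröbner basis.
Inter-reduce: drop elements whose leading term is divisible by another's, tail-reduce, and make monic.
Reduced Gröbner basis: {u - 2, v - 1}.

Buchberger on the second generating set:
h_1 = -32uv + 88u - 10v - 102, LT = uv.
h_2 = 2v - 2, LT = v.

S(h_1,h_2): lcm = uv. S = -7/4u + 5/16v + 51/16.
  reduce S modulo (h_1, h_2):
  remainder -7/4u + 7/2 ≠ 0; add k_3 = -7/4u + 7/2 to the basis.

The other S-polynomials (S(h_1,k_3), S(h_2,k_3)) all reduce to 0 modulo the current basis, so we have a Gröbner basis.
Inter-reduce: drop elements whose leading term is divisible by another's, tail-reduce, and make monic.
Reduced Gröbner basis: {u - 2, v - 1}.

These coincide, so the ideals are equal.

Yes, the ideals are equal.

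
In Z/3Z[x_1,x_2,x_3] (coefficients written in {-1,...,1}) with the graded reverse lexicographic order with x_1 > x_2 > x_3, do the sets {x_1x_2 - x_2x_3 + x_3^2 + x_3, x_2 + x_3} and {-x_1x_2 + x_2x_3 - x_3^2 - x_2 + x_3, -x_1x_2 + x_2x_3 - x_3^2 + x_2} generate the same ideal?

Yes, the ideals are equal.

For a fixed monomial order, each ideal has a unique reduced Gröbner basis; comparing bases decides equality.
Buchberger on the first generating set:
f_1 = x_1x_2 - x_2x_3 + x_3^2 + x_3, LT = x_1x_2.
f_2 = x_2 + x_3, LT = x_2.

S(f_1,f_2): lcm = x_1x_2. S = -x_1x_3 - x_2x_3 + x_3^2 + x_3.
  leading term x_1x_3: no divisor's leading term divides it; move -x_1x_3 to the remainder.
  leading term x_2x_3: subtract (-x_3)·f_2 from -x_2x_3 + x_3^2 + x_3 → -x_3^2 + x_3
  leading term x_3^2: no divisor's leading term divides it; move -x_3^2 to the remainder.
  leading term x_3: no divisor's leading term divides it; move x_3 to the remainder.
  remainder -x_1x_3 - x_3^2 + x_3 ≠ 0; add g_3 = -x_1x_3 - x_3^2 + x_3 to the basis.

The other S-polynomials (S(f_1,g_3), S(f_2,g_3)) all reduce to 0 modulo the current basis, so we have a Gröbner basis.
Inter-reduce: drop elements whose leading term is divisible by another's, tail-reduce, and make monic.
Reduced Gröbner basis: {x_1x_3 + x_3^2 - x_3, x_2 + x_3}.

Buchberger on the second generating set:
h_1 = -x_1x_2 + x_2x_3 - x_3^2 - x_2 + x_3, LT = x_1x_2.
h_2 = -x_1x_2 + x_2x_3 - x_3^2 + x_2, LT = x_1x_2.

S(h_1,h_2): lcm = x_1x_2. S = -x_2 - x_3.
  leading term x_2: no divisor's leading term divides it; move -x_2 to the remainder.
  leading term x_3: no divisor's leading term divides it; move -x_3 to the remainder.
  remainder -x_2 - x_3 ≠ 0; add k_3 = -x_2 - x_3 to the basis.

S(h_1,k_3): lcm = x_1x_2. S = -x_1x_3 - x_2x_3 + x_3^2 + x_2 - x_3.
  leading term x_1x_3: no divisor's leading term divides it; move -x_1x_3 to the remainder.
  leading term x_2x_3: subtract (x_3)·k_3 from -x_2x_3 + x_3^2 + x_2 - x_3 → -x_3^2 + x_2 - x_3
  leading term x_3^2: no divisor's leading term divides it; move -x_3^2 to the remainder.
  leading term x_2: subtract (-1)·k_3 from x_2 - x_3 → x_3
  leading term x_3: no divisor's leading term divides it; move x_3 to the remainder.
  remainder -x_1x_3 - x_3^2 + x_3 ≠ 0; add k_4 = -x_1x_3 - x_3^2 + x_3 to the basis.

The other S-polynomials (S(h_2,k_3), S(h_1,k_4), S(h_2,k_4), S(k_3,k_4)) all reduce to 0 modulo the current basis, so we have a Gröbner basis.
Inter-reduce: drop elements whose leading term is divisible by another's, tail-reduce, and make monic.
Reduced Gröbner basis: {x_1x_3 + x_3^2 - x_3, x_2 + x_3}.

The two bases agree; hence the ideals are identical.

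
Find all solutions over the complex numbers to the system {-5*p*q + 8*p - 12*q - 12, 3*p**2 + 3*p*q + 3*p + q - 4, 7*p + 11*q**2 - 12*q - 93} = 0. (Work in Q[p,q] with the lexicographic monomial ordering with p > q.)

Compute a lex Gröbner basis by Buchberger's algorithm.
f_1 = -5*p*q + 8*p - 12*q - 12, LT = p*q.
f_2 = 3*p**2 + 3*p*q + 3*p + q - 4, LT = p**2.
f_3 = 7*p + 11*q**2 - 12*q - 93, LT = p.

S(f_1,f_2): lcm = p**2*q. S = -8/5*p**2 - p*q**2 + 7/5*p*q + 12/5*p - 1/3*q**2 + 4/3*q.
  reduce S modulo (f_1, f_2, f_3):
  remainder -4063/525*q**2 + 6092/525*q + 8128/105 ≠ 0; add h_4 = -4063/525*q**2 + 6092/525*q + 8128/105 to the basis.

S(f_1,f_3): lcm = p*q. S = -8/5*p - 11/7*q**3 + 12/7*q**2 + 549/35*q + 12/5.
  reduce S modulo (f_1, f_2, f_3, h_4):
  remainder 530647/16507969*q - 2122588/16507969 ≠ 0; add h_5 = 530647/16507969*q - 2122588/16507969 to the basis.

The other S-polynomials (S(f_2,f_3), S(f_1,h_4), S(f_2,h_4), S(f_3,h_4), S(f_1,h_5), S(f_2,h_5), S(f_3,h_5), S(h_4,h_5)) all reduce to 0 modulo the current basis, so we have a Gröbner basis.
Inter-reduce: drop elements whose leading term is divisible by another's, tail-reduce, and make monic.
Reduced Gröbner basis: {p + 5, q - 4}.

A lex Gröbner basis eliminates variables successively. Here q - 4 depends only on q, with roots {4}; lifting each root through the earlier basis elements recovers the full solutions.
  q = 4: the earlier basis element becomes p + 5 = 0, giving p = -5 — point (-5, 4).

{(-5, 4)}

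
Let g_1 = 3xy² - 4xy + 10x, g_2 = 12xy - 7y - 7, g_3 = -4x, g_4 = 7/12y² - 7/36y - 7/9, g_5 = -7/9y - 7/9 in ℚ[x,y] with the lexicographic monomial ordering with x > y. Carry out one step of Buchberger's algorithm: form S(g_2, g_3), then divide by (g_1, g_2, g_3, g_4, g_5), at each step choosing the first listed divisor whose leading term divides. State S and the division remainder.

S(g_2, g_3) = -7/12y - 7/12; remainder on division = 0.

lcm(LM(g_2), LM(g_3)) = xy.
S = (lcm/LT(g_2))·g_2 − (lcm/LT(g_3))·g_3 = -7/12y - 7/12.
Reduce S modulo (g_1, g_2, g_3, g_4, g_5) in that order:
  leading term y: subtract (¾)·g_5 from -7/12y - 7/12 → 0
The remainder is 0, so this S-polynomial contributes no new basis element.
An S-polynomial is built so that the two leading terms cancel; whether anything survives reduction is exactly the Gröbner-basis criterion.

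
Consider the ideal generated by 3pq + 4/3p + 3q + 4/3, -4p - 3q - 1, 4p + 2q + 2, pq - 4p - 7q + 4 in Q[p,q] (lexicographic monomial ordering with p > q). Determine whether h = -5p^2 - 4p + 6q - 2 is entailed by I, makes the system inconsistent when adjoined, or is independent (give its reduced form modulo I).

First compute the reduced Gröbner basis of I by Buchberger's algorithm.
f_1 = 3pq + 4/3p + 3q + 4/3, LT = pq.
f_2 = -4p - 3q - 1, LT = p.
f_3 = 4p + 2q + 2, LT = p.
f_4 = pq - 4p - 7q + 4, LT = pq.

S(f_1,f_2): lcm = pq. S = 4/9p - 3/4q^2 + 3/4q + 4/9.
  leading term p: subtract (-1/9)·f_2 from 4/9p - 3/4q^2 + 3/4q + 4/9 → -3/4q^2 + 5/12q + 1/3
  leading term q^2: no divisor's leading term divides it; move -3/4q^2 to the remainder.
  leading term q: no divisor's leading term divides it; move 5/12q to the remainder.
  leading term 1: no divisor's leading term divides it; move 1/3 to the remainder.
  remainder -3/4q^2 + 5/12q + 1/3 ≠ 0; add k_5 = -3/4q^2 + 5/12q + 1/3 to the basis.

S(f_1,f_3): lcm = pq. S = 4/9p - 1/2q^2 + 1/2q + 4/9.
  leading term p: subtract (-1/9)·f_2 from 4/9p - 1/2q^2 + 1/2q + 4/9 → -1/2q^2 + 1/6q + 1/3
  leading term q^2: subtract (2/3)·k_5 from -1/2q^2 + 1/6q + 1/3 → -1/9q + 1/9
  leading term q: no divisor's leading term divides it; move -1/9q to the remainder.
  leading term 1: no divisor's leading term divides it; move 1/9 to the remainder.
  remainder -1/9q + 1/9 ≠ 0; add k_6 = -1/9q + 1/9 to the basis.

The other S-polynomials (S(f_1,f_4), S(f_2,f_3), S(f_2,f_4), S(f_3,f_4), S(f_1,k_5), S(f_2,k_5), S(f_3,k_5), S(f_4,k_5), S(f_1,k_6), S(f_2,k_6), S(f_3,k_6), S(f_4,k_6), S(k_5,k_6)) all reduce to 0 modulo the current basis, so we have a Gröbner basis.
Inter-reduce: drop elements whose leading term is divisible by another's, tail-reduce, and make monic.
Reduced Gröbner basis: {p + 1, q - 1}.
Label its elements g_1 = p + 1, g_2 = q - 1.

Reduce h = -5p^2 - 4p + 6q - 2 modulo G:
  leading term p^2: subtract (-5p)·g_1 from -5p^2 - 4p + 6q - 2 → p + 6q - 2
  leading term p: subtract (1)·g_1 from p + 6q - 2 → 6q - 3
  leading term q: subtract (6)·g_2 from 6q - 3 → 3
  leading term 1: no divisor's leading term divides it; move 3 to the remainder.
  normal form = 3.
The normal form is nonzero, so h ∉ I. Since h minus its normal form lies in I, I + (h) = I + (r) where r = 3; decide whether this ideal is the whole ring.
Here r = 3 is a nonzero constant, hence a unit: 1 ∈ I + (h), the Gröbner basis of I + (h) is {1}, and the enlarged system has no common solution — adjoining h is inconsistent.

Adjoining -5p^2 - 4p + 6q - 2 makes the ideal the whole ring: the system is inconsistent.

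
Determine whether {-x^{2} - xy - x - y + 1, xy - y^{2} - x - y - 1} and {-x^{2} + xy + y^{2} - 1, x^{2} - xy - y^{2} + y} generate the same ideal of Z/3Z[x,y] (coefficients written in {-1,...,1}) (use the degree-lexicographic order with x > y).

No, the ideals differ.

Two ideals are equal iff their reduced Gröbner bases coincide (the reduced basis is unique for a fixed ordering).
Buchberger on the first generating set:
f_1 = -x^{2} - xy - x - y + 1, LT = x^{2}.
f_2 = xy - y^{2} - x - y - 1, LT = xy.

S(f_1,f_2): lcm = x^{2}y. S = -xy^{2} + x^{2} - xy + y^{2} + x - y.
  reduce S modulo (f_1, f_2):
  remainder -y^{3} + 1 ≠ 0; add g_3 = -y^{3} + 1 to the basis.

The other S-polynomials (S(f_1,g_3), S(f_2,g_3)) all reduce to 0 modulo the current basis, so we have a Gröbner basis.
Inter-reduce: drop elements whose leading term is divisible by another's, tail-reduce, and make monic.
Reduced Gröbner basis: {y^{3} - 1, x^{2} + y^{2} - x - y, xy - y^{2} - x - y - 1}.

Buchberger on the second generating set:
h_1 = -x^{2} + xy + y^{2} - 1, LT = x^{2}.
h_2 = x^{2} - xy - y^{2} + y, LT = x^{2}.

S(h_1,h_2): lcm = x^{2}. S = -y + 1.
  reduce S modulo (h_1, h_2):
  remainder -y + 1 ≠ 0; add k_3 = -y + 1 to the basis.

The other S-polynomials (S(h_1,k_3), S(h_2,k_3)) all reduce to 0 modulo the current basis, so we have a Gröbner basis.
Inter-reduce: drop elements whose leading term is divisible by another's, tail-reduce, and make monic.
Reduced Gröbner basis: {x^{2} - x, y - 1}.

The bases are distinct; the ideals are different.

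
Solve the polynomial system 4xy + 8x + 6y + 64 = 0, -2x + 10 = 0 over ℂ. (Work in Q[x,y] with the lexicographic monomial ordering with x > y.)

Compute a lex Gröbner basis by Buchberger's algorithm.
f_1 = 4xy + 8x + 6y + 64, LT = xy.
f_2 = -2x + 10, LT = x.

S(f_1,f_2): lcm = xy. S = 2x + 13/2y + 16.
  leading term x: subtract (-1)·f_2 from 2x + 13/2y + 16 → 13/2y + 26
  leading term y: no divisor's leading term divides it; move 13/2y to the remainder.
  leading term 1: no divisor's leading term divides it; move 26 to the remainder.
  remainder 13/2y + 26 ≠ 0; add h_3 = 13/2y + 26 to the basis.

The other S-polynomials (S(f_1,h_3), S(f_2,h_3)) all reduce to 0 modulo the current basis, so we have a Gröbner basis.
Inter-reduce: drop elements whose leading term is divisible by another's, tail-reduce, and make monic.
Reduced Gröbner basis: {x - 5, y + 4}.

Elimination: the polynomial y + 4 lies in the elimination ideal for y, so y ∈ {-4}. For each such y, the remaining basis elements (now univariate) give the rest of the solution.
  y = -4: the earlier basis element becomes x - 5 = 0, giving x = 5 — point (5, -4).
Each listed point satisfies every original equation (direct substitution).

{(5, -4)}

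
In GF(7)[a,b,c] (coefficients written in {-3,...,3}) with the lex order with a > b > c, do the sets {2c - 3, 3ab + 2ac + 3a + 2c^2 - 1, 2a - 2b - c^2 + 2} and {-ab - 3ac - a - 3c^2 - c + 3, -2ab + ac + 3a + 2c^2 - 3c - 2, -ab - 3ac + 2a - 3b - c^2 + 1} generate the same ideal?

For a fixed monomial order, each ideal has a unique reduced Gröbner basis; comparing bases decides equality.
Buchberger on the first generating set:
f_1 = 2c - 3, LT = c.
f_2 = 3ab + 2ac + 3a + 2c^2 - 1, LT = ab.
f_3 = 2a - 2b - c^2 + 2, LT = a.

S(f_2,f_3): lcm = ab. S = 3ac + a + b^2 - 3bc^2 - b + 3c^2 + 2.
  reduce S modulo (f_1, f_2, f_3):
  remainder b^2 + 3b + 2 ≠ 0; add g_4 = b^2 + 3b + 2 to the basis.

The other S-polynomials (S(f_1,f_2), S(f_1,f_3), S(f_1,g_4), S(f_2,g_4), S(f_3,g_4)) all reduce to 0 modulo the current basis, so we have a Gröbner basis.
Inter-reduce: drop elements whose leading term is divisible by another's, tail-reduce, and make monic.
Reduced Gröbner basis: {a - b - 1, b^2 + 3b + 2, c + 2}.

Buchberger on the second generating set:
h_1 = -ab - 3ac - a - 3c^2 - c + 3, LT = ab.
h_2 = -2ab + ac + 3a + 2c^2 - 3c - 2, LT = ab.
h_3 = -ab - 3ac + 2a - 3b - c^2 + 1, LT = ab.

S(h_1,h_2): lcm = ab. S = -a - 3c^2 + 3c + 3.
  reduce S modulo (h_1, h_2, h_3):
  remainder -a - 3c^2 + 3c + 3 ≠ 0; add k_4 = -a - 3c^2 + 3c + 3 to the basis.

S(h_1,h_3): lcm = ab. S = 3a - 3b + 2c^2 + c - 2.
  reduce S modulo (h_1, h_2, h_3, k_4):
  remainder -3b + 3c ≠ 0; add k_5 = -3b + 3c to the basis.

S(h_1,k_4): lcm = ab. S = 3ac + a - 3bc^2 + 3bc + 3b + 3c^2 + c - 3.
  reduce S modulo (h_1, h_2, h_3, k_4, k_5):
  remainder 2c^3 - 2c^2 + 2c ≠ 0; add k_6 = 2c^3 - 2c^2 + 2c to the basis.

The other S-polynomials (S(h_2,h_3), S(h_2,k_4), S(h_3,k_4), S(h_1,k_5), S(h_2,k_5), S(h_3,k_5), S(k_4,k_5), S(h_1,k_6), S(h_2,k_6), S(h_3,k_6), S(k_4,k_6), S(k_5,k_6)) all reduce to 0 modulo the current basis, so we have a Gröbner basis.
Inter-reduce: drop elements whose leading term is divisible by another's, tail-reduce, and make monic.
Reduced Gröbner basis: {a + 3c^2 - 3c - 3, b - c, c^3 - c^2 + c}.

Since the reduced bases disagree, the two ideals are not the same.

No, the ideals differ.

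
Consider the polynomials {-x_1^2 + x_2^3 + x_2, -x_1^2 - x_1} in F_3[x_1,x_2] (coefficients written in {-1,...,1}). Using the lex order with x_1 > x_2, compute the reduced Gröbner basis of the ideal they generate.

G = {x_1 + x_2^3 + x_2, x_2^6 - x_2^4 - x_2^3 + x_2^2 - x_2}

f_1 = -x_1^2 + x_2^3 + x_2, LT = x_1^2.
f_2 = -x_1^2 - x_1, LT = x_1^2.

S(f_1,f_2): lcm = x_1^2. S = -x_1 - x_2^3 - x_2.
  leading term x_1: no divisor's leading term divides it; move -x_1 to the remainder.
  leading term x_2^3: no divisor's leading term divides it; move -x_2^3 to the remainder.
  leading term x_2: no divisor's leading term divides it; move -x_2 to the remainder.
  remainder -x_1 - x_2^3 - x_2 ≠ 0; add g_3 = -x_1 - x_2^3 - x_2 to the basis.

S(f_1,g_3): lcm = x_1^2. S = -x_1x_2^3 - x_1x_2 - x_2^3 - x_2.
  leading term x_1x_2^3: subtract (x_2^3)·g_3 from -x_1x_2^3 - x_1x_2 - x_2^3 - x_2 → -x_1x_2 + x_2^6 + x_2^4 - x_2^3 - x_2
  leading term x_1x_2: subtract (x_2)·g_3 from -x_1x_2 + x_2^6 + x_2^4 - x_2^3 - x_2 → x_2^6 - x_2^4 - x_2^3 + x_2^2 - x_2
  leading term x_2^6: no divisor's leading term divides it; move x_2^6 to the remainder.
  leading term x_2^4: no divisor's leading term divides it; move -x_2^4 to the remainder.
  leading term x_2^3: no divisor's leading term divides it; move -x_2^3 to the remainder.
  leading term x_2^2: no divisor's leading term divides it; move x_2^2 to the remainder.
  leading term x_2: no divisor's leading term divides it; move -x_2 to the remainder.
  remainder x_2^6 - x_2^4 - x_2^3 + x_2^2 - x_2 ≠ 0; add g_4 = x_2^6 - x_2^4 - x_2^3 + x_2^2 - x_2 to the basis.

The other S-polynomials (S(f_2,g_3), S(f_1,g_4), S(f_2,g_4), S(g_3,g_4)) all reduce to 0 modulo the current basis, so we have a Gröbner basis.
Inter-reduce: drop elements whose leading term is divisible by another's, tail-reduce, and make monic.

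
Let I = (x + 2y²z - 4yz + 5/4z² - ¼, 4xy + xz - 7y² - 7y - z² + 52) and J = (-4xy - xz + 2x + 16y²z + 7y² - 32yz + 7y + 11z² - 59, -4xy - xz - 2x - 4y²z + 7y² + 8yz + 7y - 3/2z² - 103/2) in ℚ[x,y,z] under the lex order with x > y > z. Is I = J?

Since reduced Gröbner bases are canonical representatives of ideals under a given ordering, it suffices to compute and compare them.
Buchberger on the first generating set:
f_1 = x + 2y²z - 4yz + 5/4z² - ¼, LT = x.
f_2 = 4xy + xz - 7y² - 7y - z² + 52, LT = xy.

S(f_1,f_2): lcm = xy. S = -¼xz + 2y³z - 4y²z + 7/4y² + 5/4yz² + 3/2y + ¼z² - 13.
  leading term xz: subtract (-¼z)·f_1 from -¼xz + 2y³z - 4y²z + 7/4y² + 5/4yz² + 3/2y + ¼z² - 13 → 2y³z + ½y²z² - 4y²z + 7/4y² + ¼yz² + 3/2y + 5/16z³ + ¼z² - 1/16z - 13
  leading term y³z: no divisor's leading term divides it; move 2y³z to the remainder.
  leading term y²z²: no divisor's leading term divides it; move ½y²z² to the remainder.
  leading term y²z: no divisor's leading term divides it; move -4y²z to the remainder.
  leading term y²: no divisor's leading term divides it; move 7/4y² to the remainder.
  leading term yz²: no divisor's leading term divides it; move ¼yz² to the remainder.
  leading term y: no divisor's leading term divides it; move 3/2y to the remainder.
  leading term z³: no divisor's leading term divides it; move 5/16z³ to the remainder.
  leading term z²: no divisor's leading term divides it; move ¼z² to the remainder.
  leading term z: no divisor's leading term divides it; move -1/16z to the remainder.
  leading term 1: no divisor's leading term divides it; move -13 to the remainder.
  remainder 2y³z + ½y²z² - 4y²z + 7/4y² + ¼yz² + 3/2y + 5/16z³ + ¼z² - 1/16z - 13 ≠ 0; add g_3 = 2y³z + ½y²z² - 4y²z + 7/4y² + ¼yz² + 3/2y + 5/16z³ + ¼z² - 1/16z - 13 to the basis.

The other S-polynomials (S(f_1,g_3), S(f_2,g_3)) all reduce to 0 modulo the current basis, so we have a Gröbner basis.
Inter-reduce: drop elements whose leading term is divisible by another's, tail-reduce, and make monic.
Reduced Gröbner basis: {x + 2y²z - 4yz + 5/4z² - ¼, y³z + ¼y²z² - 2y²z + ⅞y² + ⅛yz² + ¾y + 5/32z³ + ⅛z² - 1/32z - 13/2}.

Buchberger on the second generating set:
h_1 = -4xy - xz + 2x + 16y²z + 7y² - 32yz + 7y + 11z² - 59, LT = xy.
h_2 = -4xy - xz - 2x - 4y²z + 7y² + 8yz + 7y - 3/2z² - 103/2, LT = xy.

S(h_1,h_2): lcm = xy. S = -x - 5y²z + 10yz - 25/8z² + 15/8.
  leading term x: no divisor's leading term divides it; move -x to the remainder.
  leading term y²z: no divisor's leading term divides it; move -5y²z to the remainder.
  leading term yz: no divisor's leading term divides it; move 10yz to the remainder.
  leading term z²: no divisor's leading term divides it; move -25/8z² to the remainder.
  leading term 1: no divisor's leading term divides it; move 15/8 to the remainder.
  remainder -x - 5y²z + 10yz - 25/8z² + 15/8 ≠ 0; add k_3 = -x - 5y²z + 10yz - 25/8z² + 15/8 to the basis.

S(h_1,k_3): lcm = xy. S = ¼xz - ½x - 5y³z + 6y²z - 7/4y² - 25/8yz² + 8yz + ⅛y - 11/4z² + 59/4.
  leading term xz: subtract (-¼z)·k_3 from ¼xz - ½x - 5y³z + 6y²z - 7/4y² - 25/8yz² + 8yz + ⅛y - 11/4z² + 59/4 → -½x - 5y³z - 5/4y²z² + 6y²z - 7/4y² - ⅝yz² + 8yz + ⅛y - 25/32z³ - 11/4z² + 15/32z + 59/4
  leading term x: subtract (½)·k_3 from -½x - 5y³z - 5/4y²z² + 6y²z - 7/4y² - ⅝yz² + 8yz + ⅛y - 25/32z³ - 11/4z² + 15/32z + 59/4 → -5y³z - 5/4y²z² + 17/2y²z - 7/4y² - ⅝yz² + 3yz + ⅛y - 25/32z³ - 19/16z² + 15/32z + 221/16
  leading term y³z: no divisor's leading term divides it; move -5y³z to the remainder.
  leading term y²z²: no divisor's leading term divides it; move -5/4y²z² to the remainder.
  leading term y²z: no divisor's leading term divides it; move 17/2y²z to the remainder.
  leading term y²: no divisor's leading term divides it; move -7/4y² to the remainder.
  leading term yz²: no divisor's leading term divides it; move -⅝yz² to the remainder.
  leading term yz: no divisor's leading term divides it; move 3yz to the remainder.
  leading term y: no divisor's leading term divides it; move ⅛y to the remainder.
  leading term z³: no divisor's leading term divides it; move -25/32z³ to the remainder.
  leading term z²: no divisor's leading term divides it; move -19/16z² to the remainder.
  leading term z: no divisor's leading term divides it; move 15/32z to the remainder.
  leading term 1: no divisor's leading term divides it; move 221/16 to the remainder.
  remainder -5y³z - 5/4y²z² + 17/2y²z - 7/4y² - ⅝yz² + 3yz + ⅛y - 25/32z³ - 19/16z² + 15/32z + 221/16 ≠ 0; add k_4 = -5y³z - 5/4y²z² + 17/2y²z - 7/4y² - ⅝yz² + 3yz + ⅛y - 25/32z³ - 19/16z² + 15/32z + 221/16 to the basis.

The other S-polynomials (S(h_2,k_3), S(h_1,k_4), S(h_2,k_4), S(k_3,k_4)) all reduce to 0 modulo the current basis, so we have a Gröbner basis.
Inter-reduce: drop elements whose leading term is divisible by another's, tail-reduce, and make monic.
Reduced Gröbner basis: {x + 5y²z - 10yz + 25/8z² - 15/8, y³z + ¼y²z² - 17/10y²z + 7/20y² + ⅛yz² - ⅗yz - 1/40y + 5/32z³ + 19/80z² - 3/32z - 221/80}.

These differ, so the ideals are not equal.
The same test decides containment: I ⊆ J iff every generator of I reduces to 0 modulo a Gröbner basis of J.

No, the ideals differ.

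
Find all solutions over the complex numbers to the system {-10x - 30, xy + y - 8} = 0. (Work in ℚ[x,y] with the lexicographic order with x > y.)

Compute a lex Gröbner basis by Buchberger's algorithm.
f_1 = -10x - 30, LT = x.
f_2 = xy + y - 8, LT = xy.

S(f_1,f_2): lcm = xy. S = 2y + 8.
  leading term y: no divisor's leading term divides it; move 2y to the remainder.
  leading term 1: no divisor's leading term divides it; move 8 to the remainder.
  remainder 2y + 8 ≠ 0; add h_3 = 2y + 8 to the basis.

The other S-polynomials (S(f_1,h_3), S(f_2,h_3)) all reduce to 0 modulo the current basis, so we have a Gröbner basis.
Inter-reduce: drop elements whose leading term is divisible by another's, tail-reduce, and make monic.
Reduced Gröbner basis: {x + 3, y + 4}.

The lex basis is triangular: the last element involves only y. Solving y + 4 = 0 gives y ∈ {-4}; substituting each value into the earlier elements determines the remaining variables.
  y = -4: the earlier basis element becomes x + 3 = 0, giving x = -3 — point (-3, -4).
Check: every point annihilates each of the original generators.
Zero-dimensionality of the ideal guarantees finitely many solutions over ℂ.

{(-3, -4)}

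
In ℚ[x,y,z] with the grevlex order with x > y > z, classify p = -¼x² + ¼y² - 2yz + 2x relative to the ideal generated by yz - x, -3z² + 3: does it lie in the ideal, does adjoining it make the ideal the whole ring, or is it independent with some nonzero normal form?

First compute the reduced Gröbner basis of I by Buchberger's algorithm.
f_1 = yz - x, LT = yz.
f_2 = -3z² + 3, LT = z².

S(f_1,f_2): lcm = yz². S = -xz + y.
  reduce S modulo (f_1, f_2):
  remainder -xz + y ≠ 0; add h_3 = -xz + y to the basis.

S(f_1,h_3): lcm = xyz. S = -x² + y².
  reduce S modulo (f_1, f_2, h_3):
  remainder -x² + y² ≠ 0; add h_4 = -x² + y² to the basis.

The other S-polynomials (S(f_2,h_3), S(f_1,h_4), S(f_2,h_4), S(h_3,h_4)) all reduce to 0 modulo the current basis, so we have a Gröbner basis.
Inter-reduce: drop elements whose leading term is divisible by another's, tail-reduce, and make monic.
Reduced Gröbner basis: {x² - y², xz - y, yz - x, z² - 1}.
Label its elements g_1 = x² - y², g_2 = xz - y, g_3 = yz - x, g_4 = z² - 1.

Reduce p = -¼x² + ¼y² - 2yz + 2x modulo G:
  leading term x²: subtract (-¼)·g_1 from -¼x² + ¼y² - 2yz + 2x → -2yz + 2x
  leading term yz: subtract (-2)·g_3 from -2yz + 2x → 0
  normal form = 0.
Since the normal form is 0, p ∈ I.

Ideal membership is decidable via reduction modulo a Gröbner basis.

-¼x² + ¼y² - 2yz + 2x lies in I (it reduces to 0).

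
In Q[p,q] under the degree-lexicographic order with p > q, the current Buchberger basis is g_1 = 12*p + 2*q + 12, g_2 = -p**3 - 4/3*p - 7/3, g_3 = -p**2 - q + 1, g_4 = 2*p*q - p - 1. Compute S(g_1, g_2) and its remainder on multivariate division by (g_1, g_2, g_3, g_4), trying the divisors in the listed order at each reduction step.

lcm(LM(g_1), LM(g_2)) = p**3.
S = (lcm/LT(g_1))·g_1 − (lcm/LT(g_2))·g_2 = 1/6*p**2*q + p**2 - 4/3*p - 7/3.
Reduce S modulo (g_1, g_2, g_3, g_4) in that order:
  leading term p**2*q: subtract (1/72*p*q)·g_1 from 1/6*p**2*q + p**2 - 4/3*p - 7/3 → -1/36*p*q**2 + p**2 - 1/6*p*q - 4/3*p - 7/3
  leading term p*q**2: subtract (-1/432*q**2)·g_1 from -1/36*p*q**2 + p**2 - 1/6*p*q - 4/3*p - 7/3 → 1/216*q**3 + p**2 - 1/6*p*q + 1/36*q**2 - 4/3*p - 7/3
  leading term q**3: no divisor's leading term divides it; move 1/216*q**3 to the remainder.
  leading term p**2: subtract (1/12*p)·g_1 from p**2 - 1/6*p*q + 1/36*q**2 - 4/3*p - 7/3 → -1/3*p*q + 1/36*q**2 - 7/3*p - 7/3
  leading term p*q: subtract (-1/36*q)·g_1 from -1/3*p*q + 1/36*q**2 - 7/3*p - 7/3 → 1/12*q**2 - 7/3*p + 1/3*q - 7/3
  leading term q**2: no divisor's leading term divides it; move 1/12*q**2 to the remainder.
  leading term p: subtract (-7/36)·g_1 from -7/3*p + 1/3*q - 7/3 → 13/18*q
  leading term q: no divisor's leading term divides it; move 13/18*q to the remainder.
The remainder 1/216*q**3 + 1/12*q**2 + 13/18*q is nonzero, so it would be added as the next basis element.

S(g_1, g_2) = 1/6*p**2*q + p**2 - 4/3*p - 7/3; remainder on division = 1/216*q**3 + 1/12*q**2 + 13/18*q.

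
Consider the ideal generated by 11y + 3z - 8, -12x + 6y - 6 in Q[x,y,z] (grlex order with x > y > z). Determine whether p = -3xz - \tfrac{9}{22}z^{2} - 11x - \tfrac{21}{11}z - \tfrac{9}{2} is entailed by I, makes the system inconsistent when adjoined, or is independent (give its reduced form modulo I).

Adjoining -3xz - \tfrac{9}{22}z^{2} - 11x - \tfrac{21}{11}z - \tfrac{9}{2} makes the ideal the whole ring: the system is inconsistent.

First compute the reduced Gröbner basis of I by Buchberger's algorithm.
f_1 = 11y + 3z - 8, LT = y.
f_2 = -12x + 6y - 6, LT = x.

The S-polynomials (S(f_1,f_2)) all reduce to 0 modulo the current basis, so we have a Gröbner basis.
Inter-reduce: drop elements whose leading term is divisible by another's, tail-reduce, and make monic.
Reduced Gröbner basis: {x + \tfrac{3}{22}z + \tfrac{3}{22}, y + \tfrac{3}{11}z - \tfrac{8}{11}}.
Label its elements g_1 = x + \tfrac{3}{22}z + \tfrac{3}{22}, g_2 = y + \tfrac{3}{11}z - \tfrac{8}{11}.

Reduce p = -3xz - \tfrac{9}{22}z^{2} - 11x - \tfrac{21}{11}z - \tfrac{9}{2} modulo G:
  leading term xz: subtract (-3z)·g_1 from -3xz - \tfrac{9}{22}z^{2} - 11x - \tfrac{21}{11}z - \tfrac{9}{2} → -11x - \tfrac{3}{2}z - \tfrac{9}{2}
  leading term x: subtract (-11)·g_1 from -11x - \tfrac{3}{2}z - \tfrac{9}{2} → -3
  leading term 1: no divisor's leading term divides it; move -3 to the remainder.
  normal form = -3.
The normal form is nonzero, so p ∉ I. Since p minus its normal form lies in I, I + (p) = I + (r) where r = -3; decide whether this ideal is the whole ring.
Here r = -3 is a nonzero constant, hence a unit: 1 ∈ I + (p), the Gröbner basis of I + (p) is {1}, and the enlarged system has no common solution — adjoining p is inconsistent.

Ideal membership is decidable via reduction modulo a Gröbner basis.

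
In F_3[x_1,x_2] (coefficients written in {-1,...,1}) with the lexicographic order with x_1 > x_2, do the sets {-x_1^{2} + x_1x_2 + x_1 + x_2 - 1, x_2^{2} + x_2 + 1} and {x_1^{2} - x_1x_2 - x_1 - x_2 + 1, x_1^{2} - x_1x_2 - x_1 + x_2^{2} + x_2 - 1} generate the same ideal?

No, the ideals differ.

For a fixed monomial order, each ideal has a unique reduced Gröbner basis; comparing bases decides equality.
Buchberger on the first generating set:
f_1 = -x_1^{2} + x_1x_2 + x_1 + x_2 - 1, LT = x_1^{2}.
f_2 = x_2^{2} + x_2 + 1, LT = x_2^{2}.

The S-polynomials (S(f_1,f_2)) all reduce to 0 modulo the current basis, so we have a Gröbner basis.
Inter-reduce: drop elements whose leading term is divisible by another's, tail-reduce, and make monic.
Reduced Gröbner basis: {x_1^{2} - x_1x_2 - x_1 - x_2 + 1, x_2^{2} + x_2 + 1}.

Buchberger on the second generating set:
h_1 = x_1^{2} - x_1x_2 - x_1 - x_2 + 1, LT = x_1^{2}.
h_2 = x_1^{2} - x_1x_2 - x_1 + x_2^{2} + x_2 - 1, LT = x_1^{2}.

S(h_1,h_2): lcm = x_1^{2}. S = -x_2^{2} + x_2 - 1.
  reduce S modulo (h_1, h_2):
  remainder -x_2^{2} + x_2 - 1 ≠ 0; add k_3 = -x_2^{2} + x_2 - 1 to the basis.

The other S-polynomials (S(h_1,k_3), S(h_2,k_3)) all reduce to 0 modulo the current basis, so we have a Gröbner basis.
Inter-reduce: drop elements whose leading term is divisible by another's, tail-reduce, and make monic.
Reduced Gröbner basis: {x_1^{2} - x_1x_2 - x_1 - x_2 + 1, x_2^{2} - x_2 + 1}.

These differ, so the ideals are not equal.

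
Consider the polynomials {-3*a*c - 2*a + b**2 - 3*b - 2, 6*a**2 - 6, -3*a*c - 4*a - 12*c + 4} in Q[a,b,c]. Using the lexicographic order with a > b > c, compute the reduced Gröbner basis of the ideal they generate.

G = {a + 9/4*c - 1, b**2 - 3*b + 15/2*c - 4, c**2 - 8/9*c}

f_1 = -3*a*c - 2*a + b**2 - 3*b - 2, LT = a*c.
f_2 = 6*a**2 - 6, LT = a**2.
f_3 = -3*a*c - 4*a - 12*c + 4, LT = a*c.

S(f_1,f_2): lcm = a**2*c. S = 2/3*a**2 - 1/3*a*b**2 + a*b + 2/3*a + c.
  leading term a**2: subtract (1/9)·f_2 from 2/3*a**2 - 1/3*a*b**2 + a*b + 2/3*a + c → -1/3*a*b**2 + a*b + 2/3*a + c + 2/3
  leading term a*b**2: no divisor's leading term divides it; move -1/3*a*b**2 to the remainder.
  leading term a*b: no divisor's leading term divides it; move a*b to the remainder.
  leading term a: no divisor's leading term divides it; move 2/3*a to the remainder.
  leading term c: no divisor's leading term divides it; move c to the remainder.
  leading term 1: no divisor's leading term divides it; move 2/3 to the remainder.
  remainder -1/3*a*b**2 + a*b + 2/3*a + c + 2/3 ≠ 0; add g_4 = -1/3*a*b**2 + a*b + 2/3*a + c + 2/3 to the basis.

S(f_1,f_3): lcm = a*c. S = -2/3*a - 1/3*b**2 + b - 4*c + 2.
  leading term a: no divisor's leading term divides it; move -2/3*a to the remainder.
  leading term b**2: no divisor's leading term divides it; move -1/3*b**2 to the remainder.
  leading term b: no divisor's leading term divides it; move b to the remainder.
  leading term c: no divisor's leading term divides it; move -4*c to the remainder.
  leading term 1: no divisor's leading term divides it; move 2 to the remainder.
  remainder -2/3*a - 1/3*b**2 + b - 4*c + 2 ≠ 0; add g_5 = -2/3*a - 1/3*b**2 + b - 4*c + 2 to the basis.

S(f_2,f_3): lcm = a**2*c. S = -4/3*a**2 - 4*a*c + 4/3*a - c.
  leading term a**2: subtract (-2/9)·f_2 from -4/3*a**2 - 4*a*c + 4/3*a - c → -4*a*c + 4/3*a - c - 4/3
  leading term a*c: subtract (4/3)·f_1 from -4*a*c + 4/3*a - c - 4/3 → 4*a - 4/3*b**2 + 4*b - c + 4/3
  leading term a: subtract (-6)·g_5 from 4*a - 4/3*b**2 + 4*b - c + 4/3 → -10/3*b**2 + 10*b - 25*c + 40/3
  leading term b**2: no divisor's leading term divides it; move -10/3*b**2 to the remainder.
  leading term b: no divisor's leading term divides it; move 10*b to the remainder.
  leading term c: no divisor's leading term divides it; move -25*c to the remainder.
  leading term 1: no divisor's leading term divides it; move 40/3 to the remainder.
  remainder -10/3*b**2 + 10*b - 25*c + 40/3 ≠ 0; add g_6 = -10/3*b**2 + 10*b - 25*c + 40/3 to the basis.

S(f_1,g_4): lcm = a*b**2*c. S = 2/3*a*b**2 + 3*a*b*c + 2*a*c - 1/3*b**4 + b**3 + 2/3*b**2 + 3*c**2 + 2*c.
  leading term a*b**2: subtract (-2)·g_4 from 2/3*a*b**2 + 3*a*b*c + 2*a*c - 1/3*b**4 + b**3 + 2/3*b**2 + 3*c**2 + 2*c → 3*a*b*c + 2*a*b + 2*a*c + 4/3*a - 1/3*b**4 + b**3 + 2/3*b**2 + 3*c**2 + 4*c + 4/3
  leading term a*b*c: subtract (-b)·f_1 from 3*a*b*c + 2*a*b + 2*a*c + 4/3*a - 1/3*b**4 + b**3 + 2/3*b**2 + 3*c**2 + 4*c + 4/3 → 2*a*c + 4/3*a - 1/3*b**4 + 2*b**3 - 7/3*b**2 - 2*b + 3*c**2 + 4*c + 4/3
  leading term a*c: subtract (-2/3)·f_1 from 2*a*c + 4/3*a - 1/3*b**4 + 2*b**3 - 7/3*b**2 - 2*b + 3*c**2 + 4*c + 4/3 → -1/3*b**4 + 2*b**3 - 5/3*b**2 - 4*b + 3*c**2 + 4*c
  leading term b**4: subtract (1/10*b**2)·g_6 from -1/3*b**4 + 2*b**3 - 5/3*b**2 - 4*b + 3*c**2 + 4*c → b**3 + 5/2*b**2*c - 3*b**2 - 4*b + 3*c**2 + 4*c
  leading term b**3: subtract (-3/10*b)·g_6 from b**3 + 5/2*b**2*c - 3*b**2 - 4*b + 3*c**2 + 4*c → 5/2*b**2*c - 15/2*b*c + 3*c**2 + 4*c
  leading term b**2*c: subtract (-3/4*c)·g_6 from 5/2*b**2*c - 15/2*b*c + 3*c**2 + 4*c → -63/4*c**2 + 14*c
  leading term c**2: no divisor's leading term divides it; move -63/4*c**2 to the remainder.
  leading term c: no divisor's leading term divides it; move 14*c to the remainder.
  remainder -63/4*c**2 + 14*c ≠ 0; add g_7 = -63/4*c**2 + 14*c to the basis.

The other S-polynomials (S(f_2,g_4), S(f_3,g_4), S(f_1,g_5), S(f_2,g_5), S(f_3,g_5), S(g_4,g_5), S(f_1,g_6), S(f_2,g_6), S(f_3,g_6), S(g_4,g_6), S(g_5,g_6), S(f_1,g_7), S(f_2,g_7), S(f_3,g_7), S(g_4,g_7), S(g_5,g_7), S(g_6,g_7)) all reduce to 0 modulo the current basis, so we have a Gröbner basis.
Inter-reduce: drop elements whose leading term is divisible by another's, tail-reduce, and make monic.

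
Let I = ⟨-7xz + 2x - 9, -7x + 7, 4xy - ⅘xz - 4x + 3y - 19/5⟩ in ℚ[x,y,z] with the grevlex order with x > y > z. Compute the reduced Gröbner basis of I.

G = {x - 1, y - 1, z + 1}

The reduced Gröbner basis is the canonical form of the ideal for this ordering.

f_1 = -7xz + 2x - 9, LT = xz.
f_2 = -7x + 7, LT = x.
f_3 = 4xy - ⅘xz - 4x + 3y - 19/5, LT = xy.

S(f_1,f_2): lcm = xz. S = -2/7x + z + 9/7.
  reduce S modulo (f_1, f_2, f_3):
  remainder z + 1 ≠ 0; add g_4 = z + 1 to the basis.

S(f_1,f_3): lcm = xyz. S = ⅕xz² - 2/7xy + xz - ¾yz + 9/7y + 19/20z.
  reduce S modulo (f_1, f_2, f_3, g_4):
  remainder 7/4y - 7/4 ≠ 0; add g_5 = 7/4y - 7/4 to the basis.

The other S-polynomials (S(f_2,f_3), S(f_1,g_4), S(f_2,g_4), S(f_3,g_4), S(f_1,g_5), S(f_2,g_5), S(f_3,g_5), S(g_4,g_5)) all reduce to 0 modulo the current basis, so we have a Gröbner basis.
Inter-reduce: drop elements whose leading term is divisible by another's, tail-reduce, and make monic.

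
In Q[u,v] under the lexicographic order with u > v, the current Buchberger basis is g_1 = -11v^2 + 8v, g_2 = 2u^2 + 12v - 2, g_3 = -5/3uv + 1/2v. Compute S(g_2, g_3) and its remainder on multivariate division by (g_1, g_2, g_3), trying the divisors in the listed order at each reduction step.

lcm(LM(g_2), LM(g_3)) = u^2v.
S = (lcm/LT(g_2))·g_2 − (lcm/LT(g_3))·g_3 = 3/10uv + 6v^2 - v.
Reduce S modulo (g_1, g_2, g_3) in that order:
  leading term uv: subtract (-9/50)·g_3 from 3/10uv + 6v^2 - v → 6v^2 - 91/100v
  leading term v^2: subtract (-6/11)·g_1 from 6v^2 - 91/100v → 3799/1100v
  leading term v: no divisor's leading term divides it; move 3799/1100v to the remainder.
The remainder 3799/1100v is nonzero, so it would be added as the next basis element.

S(g_2, g_3) = 3/10uv + 6v^2 - v; remainder on division = 3799/1100v.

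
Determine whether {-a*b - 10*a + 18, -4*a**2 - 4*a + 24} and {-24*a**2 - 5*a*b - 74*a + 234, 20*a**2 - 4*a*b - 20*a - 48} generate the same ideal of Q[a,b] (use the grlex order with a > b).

Yes, the ideals are equal.

Two ideals are equal iff their reduced Gröbner bases coincide (the reduced basis is unique for a fixed ordering).
Buchberger on the first generating set:
f_1 = -a*b - 10*a + 18, LT = a*b.
f_2 = -4*a**2 - 4*a + 24, LT = a**2.

S(f_1,f_2): lcm = a**2*b. S = 10*a**2 - a*b - 18*a + 6*b.
  leading term a**2: subtract (-5/2)·f_2 from 10*a**2 - a*b - 18*a + 6*b → -a*b - 28*a + 6*b + 60
  leading term a*b: subtract (1)·f_1 from -a*b - 28*a + 6*b + 60 → -18*a + 6*b + 42
  leading term a: no divisor's leading term divides it; move -18*a to the remainder.
  leading term b: no divisor's leading term divides it; move 6*b to the remainder.
  leading term 1: no divisor's leading term divides it; move 42 to the remainder.
  remainder -18*a + 6*b + 42 ≠ 0; add g_3 = -18*a + 6*b + 42 to the basis.

S(f_1,g_3): lcm = a*b. S = 1/3*b**2 + 10*a + 7/3*b - 18.
  leading term b**2: no divisor's leading term divides it; move 1/3*b**2 to the remainder.
  leading term a: subtract (-5/9)·g_3 from 10*a + 7/3*b - 18 → 17/3*b + 16/3
  leading term b: no divisor's leading term divides it; move 17/3*b to the remainder.
  leading term 1: no divisor's leading term divides it; move 16/3 to the remainder.
  remainder 1/3*b**2 + 17/3*b + 16/3 ≠ 0; add g_4 = 1/3*b**2 + 17/3*b + 16/3 to the basis.

The other S-polynomials (S(f_2,g_3), S(f_1,g_4), S(f_2,g_4), S(g_3,g_4)) all reduce to 0 modulo the current basis, so we have a Gröbner basis.
Inter-reduce: drop elements whose leading term is divisible by another's, tail-reduce, and make monic.
Reduced Gröbner basis: {b**2 + 17*b + 16, a - 1/3*b - 7/3}.

Buchberger on the second generating set:
h_1 = -24*a**2 - 5*a*b - 74*a + 234, LT = a**2.
h_2 = 20*a**2 - 4*a*b - 20*a - 48, LT = a**2.

S(h_1,h_2): lcm = a**2. S = 49/120*a*b + 49/12*a - 147/20.
  leading term a*b: no divisor's leading term divides it; move 49/120*a*b to the remainder.
  leading term a: no divisor's leading term divides it; move 49/12*a to the remainder.
  leading term 1: no divisor's leading term divides it; move -147/20 to the remainder.
  remainder 49/120*a*b + 49/12*a - 147/20 ≠ 0; add k_3 = 49/120*a*b + 49/12*a - 147/20 to the basis.

S(h_1,k_3): lcm = a**2*b. S = 5/24*a*b**2 - 10*a**2 + 37/12*a*b + 18*a - 39/4*b.
  leading term a*b**2: subtract (25/49*b)·k_3 from 5/24*a*b**2 - 10*a**2 + 37/12*a*b + 18*a - 39/4*b → -10*a**2 + a*b + 18*a - 6*b
  leading term a**2: subtract (5/12)·h_1 from -10*a**2 + a*b + 18*a - 6*b → 37/12*a*b + 293/6*a - 6*b - 195/2
  leading term a*b: subtract (370/49)·k_3 from 37/12*a*b + 293/6*a - 6*b - 195/2 → 18*a - 6*b - 42
  leading term a: no divisor's leading term divides it; move 18*a to the remainder.
  leading term b: no divisor's leading term divides it; move -6*b to the remainder.
  leading term 1: no divisor's leading term divides it; move -42 to the remainder.
  remainder 18*a - 6*b - 42 ≠ 0; add k_4 = 18*a - 6*b - 42 to the basis.

S(k_3,k_4): lcm = a*b. S = 1/3*b**2 + 10*a + 7/3*b - 18.
  leading term b**2: no divisor's leading term divides it; move 1/3*b**2 to the remainder.
  leading term a: subtract (5/9)·k_4 from 10*a + 7/3*b - 18 → 17/3*b + 16/3
  leading term b: no divisor's leading term divides it; move 17/3*b to the remainder.
  leading term 1: no divisor's leading term divides it; move 16/3 to the remainder.
  remainder 1/3*b**2 + 17/3*b + 16/3 ≠ 0; add k_5 = 1/3*b**2 + 17/3*b + 16/3 to the basis.

The other S-polynomials (S(h_2,k_3), S(h_1,k_4), S(h_2,k_4), S(h_1,k_5), S(h_2,k_5), S(k_3,k_5), S(k_4,k_5)) all reduce to 0 modulo the current basis, so we have a Gröbner basis.
Inter-reduce: drop elements whose leading term is divisible by another's, tail-reduce, and make monic.
Reduced Gröbner basis: {b**2 + 17*b + 16, a - 1/3*b - 7/3}.

These coincide, so the ideals are equal.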